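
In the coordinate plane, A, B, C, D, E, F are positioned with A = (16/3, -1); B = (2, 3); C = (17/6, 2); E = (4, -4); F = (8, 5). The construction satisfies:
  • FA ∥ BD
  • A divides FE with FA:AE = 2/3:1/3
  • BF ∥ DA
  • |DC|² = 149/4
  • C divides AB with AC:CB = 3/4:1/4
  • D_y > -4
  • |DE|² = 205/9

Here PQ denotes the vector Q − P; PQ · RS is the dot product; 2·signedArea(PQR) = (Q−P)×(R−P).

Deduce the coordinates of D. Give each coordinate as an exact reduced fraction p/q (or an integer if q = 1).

D = (-2/3, -3)

1. D_x = -2/3  [BF ∥ DA ∩ FA ∥ BD]
2. D_y = -3  [BF ∥ DA ∩ FA ∥ BD]
   → D = (-2/3, -3)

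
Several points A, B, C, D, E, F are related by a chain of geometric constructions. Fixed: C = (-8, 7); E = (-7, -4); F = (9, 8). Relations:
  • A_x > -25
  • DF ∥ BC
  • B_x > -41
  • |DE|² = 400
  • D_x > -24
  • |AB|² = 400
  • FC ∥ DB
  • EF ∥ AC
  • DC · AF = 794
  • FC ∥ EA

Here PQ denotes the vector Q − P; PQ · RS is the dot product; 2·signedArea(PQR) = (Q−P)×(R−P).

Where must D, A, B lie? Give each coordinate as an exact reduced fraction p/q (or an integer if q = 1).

1. A_x = -24  [EF ∥ AC ∩ FC ∥ EA]
2. A_y = -5  [EF ∥ AC ∩ FC ∥ EA]
   → A = (-24, -5)
3. D_x = -23  [line -33·x + -13·y + -967 = 0 ∩ |DE|² = 400]
4. D_y = -16  [line -33·x + -13·y + -967 = 0 ∩ |DE|² = 400]
   → D = (-23, -16)
5. B_x = -40  [DF ∥ BC ∩ FC ∥ DB]
6. B_y = -17  [DF ∥ BC ∩ FC ∥ DB]
   → B = (-40, -17)

A = (-24, -5)
B = (-40, -17)
D = (-23, -16)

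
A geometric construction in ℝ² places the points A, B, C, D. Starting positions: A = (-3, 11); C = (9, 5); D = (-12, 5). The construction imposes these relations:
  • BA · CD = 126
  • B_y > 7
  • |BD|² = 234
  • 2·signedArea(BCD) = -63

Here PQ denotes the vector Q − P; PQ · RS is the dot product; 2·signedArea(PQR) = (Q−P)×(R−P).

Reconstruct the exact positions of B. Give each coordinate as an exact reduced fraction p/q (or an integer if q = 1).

B = (3, 8)

1. B_x = 3  [BA · CD = 126 ∩ 2·signedArea(BCD) = -63]
2. B_y = 8  [BA · CD = 126 ∩ 2·signedArea(BCD) = -63]
   → B = (3, 8)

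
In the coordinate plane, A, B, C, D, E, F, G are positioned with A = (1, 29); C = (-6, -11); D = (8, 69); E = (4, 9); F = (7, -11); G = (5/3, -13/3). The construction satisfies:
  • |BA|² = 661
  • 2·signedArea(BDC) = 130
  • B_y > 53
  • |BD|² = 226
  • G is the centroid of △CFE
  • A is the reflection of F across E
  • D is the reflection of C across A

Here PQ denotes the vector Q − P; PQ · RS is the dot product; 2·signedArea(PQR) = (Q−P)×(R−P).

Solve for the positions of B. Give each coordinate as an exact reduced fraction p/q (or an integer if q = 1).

B = (7, 54)

1. B_x = 7  [line 80·x + -14·y + 196 = 0 ∩ |BA|² = 661]
2. B_y = 54  [line 80·x + -14·y + 196 = 0 ∩ |BA|² = 661]
   → B = (7, 54)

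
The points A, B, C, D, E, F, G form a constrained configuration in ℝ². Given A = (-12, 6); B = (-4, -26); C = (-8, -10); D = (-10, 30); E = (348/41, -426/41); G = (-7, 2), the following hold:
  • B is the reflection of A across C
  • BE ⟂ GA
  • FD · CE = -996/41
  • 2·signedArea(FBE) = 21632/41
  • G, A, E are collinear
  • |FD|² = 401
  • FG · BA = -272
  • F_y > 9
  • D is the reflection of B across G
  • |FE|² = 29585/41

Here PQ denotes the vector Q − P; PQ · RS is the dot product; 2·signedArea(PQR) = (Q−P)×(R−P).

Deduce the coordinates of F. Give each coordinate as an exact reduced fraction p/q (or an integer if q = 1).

F = (-9, 10)

1. F_x = -9  [2·signedArea(FBE) = 21632/41 ∩ FG · BA = -272]
2. F_y = 10  [2·signedArea(FBE) = 21632/41 ∩ FG · BA = -272]
   → F = (-9, 10)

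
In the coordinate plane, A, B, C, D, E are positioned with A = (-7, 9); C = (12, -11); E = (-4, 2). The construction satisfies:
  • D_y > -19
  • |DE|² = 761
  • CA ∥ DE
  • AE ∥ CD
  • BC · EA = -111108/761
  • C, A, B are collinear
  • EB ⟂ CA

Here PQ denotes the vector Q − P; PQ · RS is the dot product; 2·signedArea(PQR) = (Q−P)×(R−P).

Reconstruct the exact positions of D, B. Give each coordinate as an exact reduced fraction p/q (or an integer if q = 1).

1. D_x = 15  [CA ∥ DE ∩ AE ∥ CD]
2. D_y = -18  [CA ∥ DE ∩ AE ∥ CD]
   → D = (15, -18)
3. B_x = -1584/761  [C, A, B are collinear ∩ EB ⟂ CA]
4. B_y = 2909/761  [C, A, B are collinear ∩ EB ⟂ CA]
   → B = (-1584/761, 2909/761)

B = (-1584/761, 2909/761)
D = (15, -18)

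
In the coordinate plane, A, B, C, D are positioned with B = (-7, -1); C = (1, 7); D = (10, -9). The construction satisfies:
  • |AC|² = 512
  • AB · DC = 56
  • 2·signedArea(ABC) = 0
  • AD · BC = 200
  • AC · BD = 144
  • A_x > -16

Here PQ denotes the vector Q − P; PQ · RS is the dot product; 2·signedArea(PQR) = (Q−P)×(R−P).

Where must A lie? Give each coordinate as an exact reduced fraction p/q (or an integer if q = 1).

A = (-15, -9)

1. A_x = -15  [2·signedArea(ABC) = 0 ∩ AD · BC = 200]
2. A_y = -9  [2·signedArea(ABC) = 0 ∩ AD · BC = 200]
   → A = (-15, -9)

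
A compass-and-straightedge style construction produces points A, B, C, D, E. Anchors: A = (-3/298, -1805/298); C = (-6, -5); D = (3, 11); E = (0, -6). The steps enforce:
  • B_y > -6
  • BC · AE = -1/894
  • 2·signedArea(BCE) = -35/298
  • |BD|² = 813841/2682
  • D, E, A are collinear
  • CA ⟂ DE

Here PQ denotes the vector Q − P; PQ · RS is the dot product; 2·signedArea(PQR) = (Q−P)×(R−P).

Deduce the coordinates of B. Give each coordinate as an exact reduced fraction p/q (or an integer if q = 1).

1. B_x = -597/298  [2·signedArea(BCE) = -35/298 ∩ BC · AE = -1/894]
2. B_y = -5083/894  [2·signedArea(BCE) = -35/298 ∩ BC · AE = -1/894]
   → B = (-597/298, -5083/894)

B = (-597/298, -5083/894)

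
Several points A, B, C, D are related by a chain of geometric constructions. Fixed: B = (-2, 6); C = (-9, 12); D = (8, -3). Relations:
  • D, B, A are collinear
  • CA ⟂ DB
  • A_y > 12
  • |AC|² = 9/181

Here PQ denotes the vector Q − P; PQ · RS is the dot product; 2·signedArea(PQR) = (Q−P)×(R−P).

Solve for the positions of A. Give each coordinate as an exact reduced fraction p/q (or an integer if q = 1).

1. A_x = -1602/181  [D, B, A are collinear ∩ CA ⟂ DB]
2. A_y = 2202/181  [D, B, A are collinear ∩ CA ⟂ DB]
   → A = (-1602/181, 2202/181)

A = (-1602/181, 2202/181)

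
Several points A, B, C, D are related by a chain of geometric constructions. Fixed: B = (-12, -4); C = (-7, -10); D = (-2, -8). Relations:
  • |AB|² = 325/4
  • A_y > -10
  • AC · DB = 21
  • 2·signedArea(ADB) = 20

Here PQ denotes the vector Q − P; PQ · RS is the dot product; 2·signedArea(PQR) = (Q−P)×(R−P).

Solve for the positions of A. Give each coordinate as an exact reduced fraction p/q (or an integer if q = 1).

1. A_x = -9/2  [2·signedArea(ADB) = 20 ∩ AC · DB = 21]
2. A_y = -9  [2·signedArea(ADB) = 20 ∩ AC · DB = 21]
   → A = (-9/2, -9)

A = (-9/2, -9)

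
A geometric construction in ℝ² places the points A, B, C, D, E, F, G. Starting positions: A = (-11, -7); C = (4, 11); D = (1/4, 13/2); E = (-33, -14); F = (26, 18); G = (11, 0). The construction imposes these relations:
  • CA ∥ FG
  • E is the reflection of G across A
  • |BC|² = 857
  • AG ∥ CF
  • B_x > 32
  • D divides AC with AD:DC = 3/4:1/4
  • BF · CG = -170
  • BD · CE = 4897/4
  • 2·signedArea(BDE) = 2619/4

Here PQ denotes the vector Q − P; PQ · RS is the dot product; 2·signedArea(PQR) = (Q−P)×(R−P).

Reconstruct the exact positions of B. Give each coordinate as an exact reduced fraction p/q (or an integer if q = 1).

1. B_x = 33  [2·signedArea(BDE) = 2619/4 ∩ BD · CE = 4897/4]
2. B_y = 7  [2·signedArea(BDE) = 2619/4 ∩ BD · CE = 4897/4]
   → B = (33, 7)

B = (33, 7)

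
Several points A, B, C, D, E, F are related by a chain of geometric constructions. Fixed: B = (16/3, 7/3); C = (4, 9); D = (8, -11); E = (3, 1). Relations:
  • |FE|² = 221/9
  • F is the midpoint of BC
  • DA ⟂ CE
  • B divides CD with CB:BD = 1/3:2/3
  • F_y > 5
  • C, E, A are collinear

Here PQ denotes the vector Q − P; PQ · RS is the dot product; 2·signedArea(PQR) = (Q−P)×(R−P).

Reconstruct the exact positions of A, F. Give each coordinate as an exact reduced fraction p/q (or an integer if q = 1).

A = (8/5, -51/5)
F = (14/3, 17/3)

1. A_x = 8/5  [C, E, A are collinear ∩ DA ⟂ CE]
2. A_y = -51/5  [C, E, A are collinear ∩ DA ⟂ CE]
   → A = (8/5, -51/5)
3. F_x = 14/3  [F is the midpoint of BC]
4. F_y = 17/3  [F is the midpoint of BC]
   → F = (14/3, 17/3)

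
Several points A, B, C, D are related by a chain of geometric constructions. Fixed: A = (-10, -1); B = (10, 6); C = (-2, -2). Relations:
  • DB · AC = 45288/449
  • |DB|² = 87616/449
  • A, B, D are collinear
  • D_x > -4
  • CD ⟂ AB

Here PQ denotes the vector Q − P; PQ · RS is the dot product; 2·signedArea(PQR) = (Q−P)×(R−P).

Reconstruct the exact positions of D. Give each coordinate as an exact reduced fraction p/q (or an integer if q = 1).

D = (-1430/449, 622/449)

1. D_x = -1430/449  [A, B, D are collinear ∩ CD ⟂ AB]
2. D_y = 622/449  [A, B, D are collinear ∩ CD ⟂ AB]
   → D = (-1430/449, 622/449)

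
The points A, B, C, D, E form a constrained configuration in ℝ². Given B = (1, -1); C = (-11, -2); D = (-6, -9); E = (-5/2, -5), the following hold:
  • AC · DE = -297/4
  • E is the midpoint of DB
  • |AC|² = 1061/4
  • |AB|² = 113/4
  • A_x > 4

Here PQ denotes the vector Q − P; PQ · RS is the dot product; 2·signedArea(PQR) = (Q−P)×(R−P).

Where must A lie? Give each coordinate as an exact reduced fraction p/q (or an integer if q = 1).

1. A_x = 9/2  [line -7/2·x + -4·y + 111/4 = 0 ∩ |AC|² = 1061/4]
2. A_y = 3  [line -7/2·x + -4·y + 111/4 = 0 ∩ |AC|² = 1061/4]
   → A = (9/2, 3)

A = (9/2, 3)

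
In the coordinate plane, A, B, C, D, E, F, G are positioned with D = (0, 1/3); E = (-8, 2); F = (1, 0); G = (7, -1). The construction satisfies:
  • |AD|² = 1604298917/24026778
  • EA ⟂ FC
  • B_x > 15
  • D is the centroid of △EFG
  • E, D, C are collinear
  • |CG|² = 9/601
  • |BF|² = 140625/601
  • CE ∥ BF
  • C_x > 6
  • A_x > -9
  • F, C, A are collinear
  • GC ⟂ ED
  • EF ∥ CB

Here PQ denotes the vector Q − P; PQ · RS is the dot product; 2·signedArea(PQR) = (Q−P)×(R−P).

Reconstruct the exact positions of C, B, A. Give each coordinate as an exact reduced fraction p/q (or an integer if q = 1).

A = (-21508561/2669642, 4531309/2669642)
B = (9601/601, -1875/601)
C = (4192/601, -673/601)

1. C_x = 4192/601  [E, D, C are collinear ∩ GC ⟂ ED]
2. C_y = -673/601  [E, D, C are collinear ∩ GC ⟂ ED]
   → C = (4192/601, -673/601)
3. B_x = 9601/601  [CE ∥ BF ∩ EF ∥ CB]
4. B_y = -1875/601  [CE ∥ BF ∩ EF ∥ CB]
   → B = (9601/601, -1875/601)
5. A_x = -21508561/2669642  [F, C, A are collinear ∩ EA ⟂ FC]
6. A_y = 4531309/2669642  [F, C, A are collinear ∩ EA ⟂ FC]
   → A = (-21508561/2669642, 4531309/2669642)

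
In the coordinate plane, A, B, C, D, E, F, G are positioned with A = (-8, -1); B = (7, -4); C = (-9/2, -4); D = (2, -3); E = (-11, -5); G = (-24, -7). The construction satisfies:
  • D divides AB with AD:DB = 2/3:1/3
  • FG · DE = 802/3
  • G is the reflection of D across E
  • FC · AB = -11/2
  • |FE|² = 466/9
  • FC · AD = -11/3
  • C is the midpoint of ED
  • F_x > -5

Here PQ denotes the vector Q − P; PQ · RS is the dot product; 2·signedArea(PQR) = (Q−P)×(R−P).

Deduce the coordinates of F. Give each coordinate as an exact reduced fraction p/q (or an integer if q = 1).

F = (-4, -10/3)

1. F_x = -4  [FC · AD = -11/3 ∩ FG · DE = 802/3]
2. F_y = -10/3  [FC · AD = -11/3 ∩ FG · DE = 802/3]
   → F = (-4, -10/3)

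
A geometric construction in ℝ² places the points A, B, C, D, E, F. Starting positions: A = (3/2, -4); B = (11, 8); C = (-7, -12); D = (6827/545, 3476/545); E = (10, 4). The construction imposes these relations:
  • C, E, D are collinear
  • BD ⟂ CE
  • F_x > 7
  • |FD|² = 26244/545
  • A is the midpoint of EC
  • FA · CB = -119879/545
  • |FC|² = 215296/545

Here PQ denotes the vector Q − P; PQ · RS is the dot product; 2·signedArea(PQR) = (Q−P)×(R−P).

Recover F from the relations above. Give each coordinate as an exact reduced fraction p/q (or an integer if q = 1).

1. F_x = 4073/545  [line -18·x + -20·y + 90994/545 = 0 ∩ |FC|² = 215296/545]
2. F_y = 884/545  [line -18·x + -20·y + 90994/545 = 0 ∩ |FC|² = 215296/545]
   → F = (4073/545, 884/545)

F = (4073/545, 884/545)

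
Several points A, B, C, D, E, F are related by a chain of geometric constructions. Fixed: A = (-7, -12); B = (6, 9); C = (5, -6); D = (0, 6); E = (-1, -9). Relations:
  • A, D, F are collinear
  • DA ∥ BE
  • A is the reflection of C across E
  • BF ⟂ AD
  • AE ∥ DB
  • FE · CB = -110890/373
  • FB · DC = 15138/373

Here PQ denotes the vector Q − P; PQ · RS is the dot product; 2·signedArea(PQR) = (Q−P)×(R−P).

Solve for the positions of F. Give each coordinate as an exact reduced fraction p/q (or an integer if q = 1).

F = (672/373, 3966/373)

1. F_x = 672/373  [A, D, F are collinear ∩ BF ⟂ AD]
2. F_y = 3966/373  [A, D, F are collinear ∩ BF ⟂ AD]
   → F = (672/373, 3966/373)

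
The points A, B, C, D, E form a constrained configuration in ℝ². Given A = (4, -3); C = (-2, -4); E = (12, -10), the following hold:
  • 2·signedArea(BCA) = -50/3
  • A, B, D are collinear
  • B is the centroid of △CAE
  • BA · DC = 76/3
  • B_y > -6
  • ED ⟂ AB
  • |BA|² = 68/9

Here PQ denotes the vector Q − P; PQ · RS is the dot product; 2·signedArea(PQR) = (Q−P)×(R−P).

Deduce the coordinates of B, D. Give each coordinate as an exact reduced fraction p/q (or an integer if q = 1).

1. B_x = 14/3  [B is the centroid of △CAE]
2. B_y = -17/3  [B is the centroid of △CAE]
   → B = (14/3, -17/3)
3. D_x = 104/17  [A, B, D are collinear ∩ ED ⟂ AB]
4. D_y = -195/17  [A, B, D are collinear ∩ ED ⟂ AB]
   → D = (104/17, -195/17)

B = (14/3, -17/3)
D = (104/17, -195/17)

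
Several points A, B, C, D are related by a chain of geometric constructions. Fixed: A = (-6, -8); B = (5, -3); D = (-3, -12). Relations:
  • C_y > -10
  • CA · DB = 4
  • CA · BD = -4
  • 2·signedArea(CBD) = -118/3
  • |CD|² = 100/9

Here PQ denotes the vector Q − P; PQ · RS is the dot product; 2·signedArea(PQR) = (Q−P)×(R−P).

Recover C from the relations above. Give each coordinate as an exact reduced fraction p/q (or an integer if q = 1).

1. C_x = -5  [CA · BD = -4 ∩ 2·signedArea(CBD) = -118/3]
2. C_y = -28/3  [CA · BD = -4 ∩ 2·signedArea(CBD) = -118/3]
   → C = (-5, -28/3)

C = (-5, -28/3)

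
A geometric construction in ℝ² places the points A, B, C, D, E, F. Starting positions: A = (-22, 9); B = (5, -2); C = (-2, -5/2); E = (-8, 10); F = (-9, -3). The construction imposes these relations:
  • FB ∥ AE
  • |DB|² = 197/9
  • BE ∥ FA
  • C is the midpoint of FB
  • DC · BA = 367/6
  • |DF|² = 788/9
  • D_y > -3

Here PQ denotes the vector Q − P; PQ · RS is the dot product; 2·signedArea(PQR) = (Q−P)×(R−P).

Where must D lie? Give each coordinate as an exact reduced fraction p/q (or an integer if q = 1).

1. D_x = 1/3  [line 27·x + -11·y + -104/3 = 0 ∩ |DF|² = 788/9]
2. D_y = -7/3  [line 27·x + -11·y + -104/3 = 0 ∩ |DF|² = 788/9]
   → D = (1/3, -7/3)

D = (1/3, -7/3)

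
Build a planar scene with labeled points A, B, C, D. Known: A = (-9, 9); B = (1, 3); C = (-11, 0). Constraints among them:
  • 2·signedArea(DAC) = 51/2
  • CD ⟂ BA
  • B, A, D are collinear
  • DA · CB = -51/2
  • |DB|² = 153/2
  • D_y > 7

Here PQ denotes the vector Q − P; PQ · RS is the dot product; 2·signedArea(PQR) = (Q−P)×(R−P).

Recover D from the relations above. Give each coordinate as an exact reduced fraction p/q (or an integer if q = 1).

D = (-13/2, 15/2)

1. D_x = -13/2  [B, A, D are collinear ∩ CD ⟂ BA]
2. D_y = 15/2  [B, A, D are collinear ∩ CD ⟂ BA]
   → D = (-13/2, 15/2)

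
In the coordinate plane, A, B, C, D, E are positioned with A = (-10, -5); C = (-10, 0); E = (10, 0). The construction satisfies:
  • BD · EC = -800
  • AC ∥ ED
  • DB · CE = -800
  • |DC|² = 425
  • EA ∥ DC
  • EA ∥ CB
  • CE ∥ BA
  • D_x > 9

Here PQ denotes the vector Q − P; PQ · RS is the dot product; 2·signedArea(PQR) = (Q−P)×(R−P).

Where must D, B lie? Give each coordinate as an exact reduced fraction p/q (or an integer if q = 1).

1. D_x = 10  [EA ∥ DC ∩ AC ∥ ED]
2. D_y = 5  [EA ∥ DC ∩ AC ∥ ED]
   → D = (10, 5)
3. B_x = -30  [CE ∥ BA ∩ EA ∥ CB]
4. B_y = -5  [CE ∥ BA ∩ EA ∥ CB]
   → B = (-30, -5)

B = (-30, -5)
D = (10, 5)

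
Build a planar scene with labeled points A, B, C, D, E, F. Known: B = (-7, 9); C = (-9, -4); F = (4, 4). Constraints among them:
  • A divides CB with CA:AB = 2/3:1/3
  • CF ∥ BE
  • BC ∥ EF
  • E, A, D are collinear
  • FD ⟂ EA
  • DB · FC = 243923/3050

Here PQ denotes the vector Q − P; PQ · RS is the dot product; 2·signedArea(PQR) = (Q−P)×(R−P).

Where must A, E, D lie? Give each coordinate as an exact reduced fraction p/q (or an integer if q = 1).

1. A_x = -23/3  [A divides CB with CA:AB = 2/3:1/3]
2. A_y = 14/3  [A divides CB with CA:AB = 2/3:1/3]
   → A = (-23/3, 14/3)
3. E_x = 6  [BC ∥ EF ∩ CF ∥ BE]
4. E_y = 17  [BC ∥ EF ∩ CF ∥ BE]
   → E = (6, 17)
5. D_x = -4783/3050  [E, A, D are collinear ∩ FD ⟂ EA]
6. D_y = 31019/3050  [E, A, D are collinear ∩ FD ⟂ EA]
   → D = (-4783/3050, 31019/3050)

A = (-23/3, 14/3)
D = (-4783/3050, 31019/3050)
E = (6, 17)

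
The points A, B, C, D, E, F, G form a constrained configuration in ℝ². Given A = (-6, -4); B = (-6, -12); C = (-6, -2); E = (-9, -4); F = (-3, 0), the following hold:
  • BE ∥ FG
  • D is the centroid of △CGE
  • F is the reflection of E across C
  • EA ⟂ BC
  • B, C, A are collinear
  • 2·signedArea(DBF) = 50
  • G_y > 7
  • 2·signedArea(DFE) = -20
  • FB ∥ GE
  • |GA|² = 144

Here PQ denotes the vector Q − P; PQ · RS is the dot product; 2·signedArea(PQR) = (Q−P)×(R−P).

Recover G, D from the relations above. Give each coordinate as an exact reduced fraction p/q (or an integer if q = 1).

1. G_x = -6  [FB ∥ GE ∩ BE ∥ FG]
2. G_y = 8  [FB ∥ GE ∩ BE ∥ FG]
   → G = (-6, 8)
3. D_x = -7  [D is the centroid of △CGE]
4. D_y = 2/3  [D is the centroid of △CGE]
   → D = (-7, 2/3)

D = (-7, 2/3)
G = (-6, 8)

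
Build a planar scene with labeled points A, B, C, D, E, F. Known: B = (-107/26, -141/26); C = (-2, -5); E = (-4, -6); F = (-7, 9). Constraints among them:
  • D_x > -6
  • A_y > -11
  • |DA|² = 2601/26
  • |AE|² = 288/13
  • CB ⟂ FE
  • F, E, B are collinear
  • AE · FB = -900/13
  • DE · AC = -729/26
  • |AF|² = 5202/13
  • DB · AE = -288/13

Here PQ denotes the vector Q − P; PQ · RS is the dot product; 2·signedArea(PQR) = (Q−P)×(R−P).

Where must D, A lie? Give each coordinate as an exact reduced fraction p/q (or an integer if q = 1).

1. A_x = -40/13  [line -75/26·x + 375/26·y + 1875/13 = 0 ∩ |AF|² = 5202/13]
2. A_y = -138/13  [line -75/26·x + 375/26·y + 1875/13 = 0 ∩ |AF|² = 5202/13]
   → A = (-40/13, -138/13)
3. D_x = -131/26  [DE · AC = -729/26 ∩ DB · AE = -288/13]
4. D_y = -21/26  [DE · AC = -729/26 ∩ DB · AE = -288/13]
   → D = (-131/26, -21/26)

A = (-40/13, -138/13)
D = (-131/26, -21/26)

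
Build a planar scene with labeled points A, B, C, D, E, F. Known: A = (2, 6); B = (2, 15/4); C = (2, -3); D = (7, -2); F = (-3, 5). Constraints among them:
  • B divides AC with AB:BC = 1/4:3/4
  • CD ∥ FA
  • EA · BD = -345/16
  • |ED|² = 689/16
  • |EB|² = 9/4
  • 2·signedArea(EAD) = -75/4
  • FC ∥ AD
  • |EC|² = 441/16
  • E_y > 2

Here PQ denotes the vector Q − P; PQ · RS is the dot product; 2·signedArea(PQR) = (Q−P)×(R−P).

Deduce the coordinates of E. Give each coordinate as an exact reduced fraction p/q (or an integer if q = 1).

1. E_x = 2  [2·signedArea(EAD) = -75/4 ∩ EA · BD = -345/16]
2. E_y = 9/4  [2·signedArea(EAD) = -75/4 ∩ EA · BD = -345/16]
   → E = (2, 9/4)

E = (2, 9/4)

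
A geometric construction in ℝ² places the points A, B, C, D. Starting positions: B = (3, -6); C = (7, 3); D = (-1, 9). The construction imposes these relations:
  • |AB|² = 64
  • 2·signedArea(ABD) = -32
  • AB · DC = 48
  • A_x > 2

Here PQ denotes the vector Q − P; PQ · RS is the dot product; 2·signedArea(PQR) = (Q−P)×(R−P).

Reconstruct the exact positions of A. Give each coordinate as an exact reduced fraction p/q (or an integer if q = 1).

A = (3, 2)

1. A_x = 3  [2·signedArea(ABD) = -32 ∩ AB · DC = 48]
2. A_y = 2  [2·signedArea(ABD) = -32 ∩ AB · DC = 48]
   → A = (3, 2)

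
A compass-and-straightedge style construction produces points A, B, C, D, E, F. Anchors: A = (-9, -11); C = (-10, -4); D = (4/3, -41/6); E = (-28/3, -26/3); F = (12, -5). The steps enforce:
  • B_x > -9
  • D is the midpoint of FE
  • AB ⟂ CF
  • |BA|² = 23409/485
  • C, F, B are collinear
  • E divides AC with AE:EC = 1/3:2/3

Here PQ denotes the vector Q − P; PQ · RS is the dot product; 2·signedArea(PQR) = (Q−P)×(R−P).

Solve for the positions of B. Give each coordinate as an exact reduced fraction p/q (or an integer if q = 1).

B = (-4212/485, -1969/485)

1. B_x = -4212/485  [C, F, B are collinear ∩ AB ⟂ CF]
2. B_y = -1969/485  [C, F, B are collinear ∩ AB ⟂ CF]
   → B = (-4212/485, -1969/485)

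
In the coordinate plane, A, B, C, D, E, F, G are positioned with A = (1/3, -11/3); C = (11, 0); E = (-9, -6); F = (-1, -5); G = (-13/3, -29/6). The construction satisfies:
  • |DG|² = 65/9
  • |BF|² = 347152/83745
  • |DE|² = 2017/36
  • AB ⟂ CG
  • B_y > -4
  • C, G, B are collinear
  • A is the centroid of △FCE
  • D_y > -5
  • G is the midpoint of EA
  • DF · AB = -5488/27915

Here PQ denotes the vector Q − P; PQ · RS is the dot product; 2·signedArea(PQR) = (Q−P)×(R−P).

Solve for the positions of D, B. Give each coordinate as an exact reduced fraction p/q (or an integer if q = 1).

1. B_x = 6869/27915  [C, G, B are collinear ∩ AB ⟂ CG]
2. B_y = -94627/27915  [C, G, B are collinear ∩ AB ⟂ CG]
   → B = (6869/27915, -94627/27915)
3. D_x = -5/3  [line 812/9305·x + -2576/9305·y + -30716/27915 = 0 ∩ |DE|² = 2017/36]
4. D_y = -9/2  [line 812/9305·x + -2576/9305·y + -30716/27915 = 0 ∩ |DE|² = 2017/36]
   → D = (-5/3, -9/2)

B = (6869/27915, -94627/27915)
D = (-5/3, -9/2)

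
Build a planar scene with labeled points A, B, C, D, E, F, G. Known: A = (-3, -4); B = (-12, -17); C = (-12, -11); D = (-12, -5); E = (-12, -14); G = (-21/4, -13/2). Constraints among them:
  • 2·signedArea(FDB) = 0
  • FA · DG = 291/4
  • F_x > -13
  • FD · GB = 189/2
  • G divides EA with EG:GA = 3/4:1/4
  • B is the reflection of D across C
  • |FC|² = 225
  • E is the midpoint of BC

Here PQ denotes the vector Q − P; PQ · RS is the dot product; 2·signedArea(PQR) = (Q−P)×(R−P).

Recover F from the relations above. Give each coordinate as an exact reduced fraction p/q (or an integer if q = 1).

F = (-12, 4)

1. F_x = -12  [2·signedArea(FDB) = 0 ∩ FA · DG = 291/4]
2. F_y = 4  [2·signedArea(FDB) = 0 ∩ FA · DG = 291/4]
   → F = (-12, 4)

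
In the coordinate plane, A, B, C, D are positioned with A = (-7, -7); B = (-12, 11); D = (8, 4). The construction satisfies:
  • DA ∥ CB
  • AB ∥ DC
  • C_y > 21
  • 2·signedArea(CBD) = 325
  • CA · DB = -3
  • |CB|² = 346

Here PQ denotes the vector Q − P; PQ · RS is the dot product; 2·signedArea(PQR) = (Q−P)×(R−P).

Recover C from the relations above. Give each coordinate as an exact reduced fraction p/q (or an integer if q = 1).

1. C_x = 3  [DA ∥ CB ∩ AB ∥ DC]
2. C_y = 22  [DA ∥ CB ∩ AB ∥ DC]
   → C = (3, 22)

C = (3, 22)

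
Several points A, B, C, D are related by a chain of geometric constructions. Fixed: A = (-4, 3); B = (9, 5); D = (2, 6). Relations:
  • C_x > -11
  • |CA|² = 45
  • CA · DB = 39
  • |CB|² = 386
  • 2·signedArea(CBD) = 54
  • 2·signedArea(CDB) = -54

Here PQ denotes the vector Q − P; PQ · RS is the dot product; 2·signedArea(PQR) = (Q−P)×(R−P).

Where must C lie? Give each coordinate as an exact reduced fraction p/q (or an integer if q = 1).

1. C_x = -10  [2·signedArea(CBD) = 54 ∩ CA · DB = 39]
2. C_y = 0  [2·signedArea(CBD) = 54 ∩ CA · DB = 39]
   → C = (-10, 0)

C = (-10, 0)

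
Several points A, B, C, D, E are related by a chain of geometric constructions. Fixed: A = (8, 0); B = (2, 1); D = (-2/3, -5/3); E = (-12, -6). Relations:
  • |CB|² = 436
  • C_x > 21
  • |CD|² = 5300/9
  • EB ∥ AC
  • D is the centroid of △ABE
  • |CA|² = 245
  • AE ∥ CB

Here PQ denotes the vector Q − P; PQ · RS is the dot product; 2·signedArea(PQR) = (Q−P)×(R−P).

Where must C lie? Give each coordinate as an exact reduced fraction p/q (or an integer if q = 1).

C = (22, 7)

1. C_x = 22  [AE ∥ CB ∩ EB ∥ AC]
2. C_y = 7  [AE ∥ CB ∩ EB ∥ AC]
   → C = (22, 7)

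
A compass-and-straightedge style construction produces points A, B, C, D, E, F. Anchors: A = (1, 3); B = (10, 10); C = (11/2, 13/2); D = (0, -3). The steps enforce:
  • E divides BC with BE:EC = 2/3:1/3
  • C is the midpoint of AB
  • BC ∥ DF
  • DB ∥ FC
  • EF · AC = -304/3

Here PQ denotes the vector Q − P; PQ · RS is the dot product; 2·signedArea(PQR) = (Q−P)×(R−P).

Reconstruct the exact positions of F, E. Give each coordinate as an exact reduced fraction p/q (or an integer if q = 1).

1. F_x = -9/2  [DB ∥ FC ∩ BC ∥ DF]
2. F_y = -13/2  [DB ∥ FC ∩ BC ∥ DF]
   → F = (-9/2, -13/2)
3. E_x = 7  [E divides BC with BE:EC = 2/3:1/3]
4. E_y = 23/3  [E divides BC with BE:EC = 2/3:1/3]
   → E = (7, 23/3)

E = (7, 23/3)
F = (-9/2, -13/2)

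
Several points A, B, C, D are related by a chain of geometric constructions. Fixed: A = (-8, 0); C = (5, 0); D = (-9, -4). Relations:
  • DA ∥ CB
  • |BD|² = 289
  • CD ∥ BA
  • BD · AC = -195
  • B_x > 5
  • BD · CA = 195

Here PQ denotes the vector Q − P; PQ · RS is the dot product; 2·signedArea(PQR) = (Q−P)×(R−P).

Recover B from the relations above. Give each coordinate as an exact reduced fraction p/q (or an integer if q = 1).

B = (6, 4)

1. B_x = 6  [CD ∥ BA ∩ DA ∥ CB]
2. B_y = 4  [CD ∥ BA ∩ DA ∥ CB]
   → B = (6, 4)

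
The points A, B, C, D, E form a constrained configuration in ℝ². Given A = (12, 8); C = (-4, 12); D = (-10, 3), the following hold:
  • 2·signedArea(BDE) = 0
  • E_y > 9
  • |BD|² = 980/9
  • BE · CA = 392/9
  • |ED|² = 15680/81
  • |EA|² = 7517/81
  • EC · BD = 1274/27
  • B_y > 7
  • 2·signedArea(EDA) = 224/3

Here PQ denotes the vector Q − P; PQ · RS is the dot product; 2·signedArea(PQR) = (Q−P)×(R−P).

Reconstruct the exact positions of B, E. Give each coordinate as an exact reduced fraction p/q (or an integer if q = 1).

1. E_x = 22/9  [line -5·x + 22·y + -572/3 = 0 ∩ |ED|² = 15680/81]
2. E_y = 83/9  [line -5·x + 22·y + -572/3 = 0 ∩ |ED|² = 15680/81]
   → E = (22/9, 83/9)
3. B_x = -2/3  [2·signedArea(BDE) = 0 ∩ BE · CA = 392/9]
4. B_y = 23/3  [2·signedArea(BDE) = 0 ∩ BE · CA = 392/9]
   → B = (-2/3, 23/3)

B = (-2/3, 23/3)
E = (22/9, 83/9)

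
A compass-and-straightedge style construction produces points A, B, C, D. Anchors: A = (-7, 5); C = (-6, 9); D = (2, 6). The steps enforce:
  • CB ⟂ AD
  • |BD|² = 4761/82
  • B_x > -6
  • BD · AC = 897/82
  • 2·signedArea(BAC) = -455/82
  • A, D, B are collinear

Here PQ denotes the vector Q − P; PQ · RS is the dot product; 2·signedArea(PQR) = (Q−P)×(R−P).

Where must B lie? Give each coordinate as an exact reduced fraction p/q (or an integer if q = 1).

B = (-457/82, 423/82)

1. B_x = -457/82  [A, D, B are collinear ∩ CB ⟂ AD]
2. B_y = 423/82  [A, D, B are collinear ∩ CB ⟂ AD]
   → B = (-457/82, 423/82)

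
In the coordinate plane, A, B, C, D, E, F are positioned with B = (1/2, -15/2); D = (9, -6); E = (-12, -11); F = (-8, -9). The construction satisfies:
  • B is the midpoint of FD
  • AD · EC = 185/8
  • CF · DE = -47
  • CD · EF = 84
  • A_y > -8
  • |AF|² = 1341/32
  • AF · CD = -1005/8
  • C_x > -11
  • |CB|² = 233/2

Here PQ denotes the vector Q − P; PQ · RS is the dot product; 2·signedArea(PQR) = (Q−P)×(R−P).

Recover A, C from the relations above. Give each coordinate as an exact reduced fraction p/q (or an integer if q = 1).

A = (-13/8, -63/8)
C = (-10, -10)

1. C_x = -10  [CF · DE = -47 ∩ CD · EF = 84]
2. C_y = -10  [CF · DE = -47 ∩ CD · EF = 84]
   → C = (-10, -10)
3. A_x = -13/8  [AD · EC = 185/8 ∩ AF · CD = -1005/8]
4. A_y = -63/8  [AD · EC = 185/8 ∩ AF · CD = -1005/8]
   → A = (-13/8, -63/8)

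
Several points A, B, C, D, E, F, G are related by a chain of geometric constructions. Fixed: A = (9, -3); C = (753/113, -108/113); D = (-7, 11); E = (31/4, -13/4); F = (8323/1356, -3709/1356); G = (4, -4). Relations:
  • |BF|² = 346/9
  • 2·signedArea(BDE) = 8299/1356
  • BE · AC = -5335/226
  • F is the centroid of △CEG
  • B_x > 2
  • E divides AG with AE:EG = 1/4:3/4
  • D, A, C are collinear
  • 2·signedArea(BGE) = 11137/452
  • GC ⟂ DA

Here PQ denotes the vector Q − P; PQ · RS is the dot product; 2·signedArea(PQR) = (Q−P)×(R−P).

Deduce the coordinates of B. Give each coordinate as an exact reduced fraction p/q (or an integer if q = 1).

1. B_x = 1117/452  [2·signedArea(BGE) = 11137/452 ∩ 2·signedArea(BDE) = 8299/1356]
2. B_y = 3071/1356  [2·signedArea(BGE) = 11137/452 ∩ 2·signedArea(BDE) = 8299/1356]
   → B = (1117/452, 3071/1356)

B = (1117/452, 3071/1356)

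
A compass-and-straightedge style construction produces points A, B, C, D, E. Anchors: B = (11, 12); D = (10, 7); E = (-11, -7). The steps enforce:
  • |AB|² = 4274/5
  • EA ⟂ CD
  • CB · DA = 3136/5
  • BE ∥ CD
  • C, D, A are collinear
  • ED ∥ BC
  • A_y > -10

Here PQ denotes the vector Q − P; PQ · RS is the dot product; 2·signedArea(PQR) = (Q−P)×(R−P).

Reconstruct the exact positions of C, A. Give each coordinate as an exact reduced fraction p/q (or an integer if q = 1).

1. C_x = 32  [BE ∥ CD ∩ ED ∥ BC]
2. C_y = 26  [BE ∥ CD ∩ ED ∥ BC]
   → C = (32, 26)
3. A_x = -582/65  [C, D, A are collinear ∩ EA ⟂ CD]
4. A_y = -609/65  [C, D, A are collinear ∩ EA ⟂ CD]
   → A = (-582/65, -609/65)

A = (-582/65, -609/65)
C = (32, 26)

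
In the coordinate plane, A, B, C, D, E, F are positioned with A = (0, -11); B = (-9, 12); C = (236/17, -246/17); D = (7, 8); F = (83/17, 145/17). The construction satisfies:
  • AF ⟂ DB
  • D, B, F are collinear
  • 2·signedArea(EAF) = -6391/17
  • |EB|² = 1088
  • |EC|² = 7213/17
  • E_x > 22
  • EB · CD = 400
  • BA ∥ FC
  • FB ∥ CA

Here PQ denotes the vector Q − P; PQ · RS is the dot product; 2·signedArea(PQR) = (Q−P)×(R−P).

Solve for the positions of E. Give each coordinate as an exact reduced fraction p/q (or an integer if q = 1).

E = (23, 4)

1. E_x = 23  [2·signedArea(EAF) = -6391/17 ∩ EB · CD = 400]
2. E_y = 4  [2·signedArea(EAF) = -6391/17 ∩ EB · CD = 400]
   → E = (23, 4)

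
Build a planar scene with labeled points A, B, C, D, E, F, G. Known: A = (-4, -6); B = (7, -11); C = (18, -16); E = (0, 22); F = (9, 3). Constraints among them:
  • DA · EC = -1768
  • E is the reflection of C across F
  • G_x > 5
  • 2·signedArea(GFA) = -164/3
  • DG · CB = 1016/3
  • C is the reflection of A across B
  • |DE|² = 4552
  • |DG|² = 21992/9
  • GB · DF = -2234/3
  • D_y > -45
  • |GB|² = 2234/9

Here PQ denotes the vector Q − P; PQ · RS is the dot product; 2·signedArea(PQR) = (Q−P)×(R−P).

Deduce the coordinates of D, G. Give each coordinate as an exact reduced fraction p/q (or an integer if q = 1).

1. G_x = 16/3  [line 9·x + -13·y + 38/3 = 0 ∩ |GB|² = 2234/9]
2. G_y = 14/3  [line 9·x + -13·y + 38/3 = 0 ∩ |GB|² = 2234/9]
   → G = (16/3, 14/3)
3. D_x = 14  [DA · EC = -1768 ∩ GB · DF = -2234/3]
4. D_y = -44  [DA · EC = -1768 ∩ GB · DF = -2234/3]
   → D = (14, -44)

D = (14, -44)
G = (16/3, 14/3)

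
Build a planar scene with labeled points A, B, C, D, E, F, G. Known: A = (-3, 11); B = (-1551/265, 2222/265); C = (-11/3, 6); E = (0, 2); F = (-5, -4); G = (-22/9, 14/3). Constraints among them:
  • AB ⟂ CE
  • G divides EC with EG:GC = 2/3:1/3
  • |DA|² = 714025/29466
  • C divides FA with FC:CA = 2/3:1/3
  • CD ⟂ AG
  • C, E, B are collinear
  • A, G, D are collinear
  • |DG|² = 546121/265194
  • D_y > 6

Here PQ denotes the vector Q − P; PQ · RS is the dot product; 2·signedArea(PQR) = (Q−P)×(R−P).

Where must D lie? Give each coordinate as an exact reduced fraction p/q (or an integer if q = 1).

D = (-25241/9822, 19959/3274)

1. D_x = -25241/9822  [A, G, D are collinear ∩ CD ⟂ AG]
2. D_y = 19959/3274  [A, G, D are collinear ∩ CD ⟂ AG]
   → D = (-25241/9822, 19959/3274)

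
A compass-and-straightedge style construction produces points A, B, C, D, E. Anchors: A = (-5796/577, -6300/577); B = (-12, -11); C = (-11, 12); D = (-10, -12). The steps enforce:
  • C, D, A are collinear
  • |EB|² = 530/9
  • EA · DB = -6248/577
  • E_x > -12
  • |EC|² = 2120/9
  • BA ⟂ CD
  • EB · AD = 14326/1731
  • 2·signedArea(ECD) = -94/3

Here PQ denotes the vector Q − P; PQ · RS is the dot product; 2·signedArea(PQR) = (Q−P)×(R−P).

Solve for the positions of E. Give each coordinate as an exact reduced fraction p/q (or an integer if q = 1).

1. E_x = -35/3  [2·signedArea(ECD) = -94/3 ∩ EB · AD = 14326/1731]
2. E_y = -10/3  [2·signedArea(ECD) = -94/3 ∩ EB · AD = 14326/1731]
   → E = (-35/3, -10/3)

E = (-35/3, -10/3)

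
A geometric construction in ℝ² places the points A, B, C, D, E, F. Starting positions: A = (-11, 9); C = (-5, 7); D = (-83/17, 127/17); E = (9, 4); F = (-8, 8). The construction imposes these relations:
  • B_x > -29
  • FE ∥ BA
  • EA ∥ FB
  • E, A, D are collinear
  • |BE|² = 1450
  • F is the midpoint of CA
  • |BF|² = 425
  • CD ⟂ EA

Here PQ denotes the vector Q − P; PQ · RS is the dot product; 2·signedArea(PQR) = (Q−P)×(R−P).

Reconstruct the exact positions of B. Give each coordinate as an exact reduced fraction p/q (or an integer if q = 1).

B = (-28, 13)

1. B_x = -28  [FE ∥ BA ∩ EA ∥ FB]
2. B_y = 13  [FE ∥ BA ∩ EA ∥ FB]
   → B = (-28, 13)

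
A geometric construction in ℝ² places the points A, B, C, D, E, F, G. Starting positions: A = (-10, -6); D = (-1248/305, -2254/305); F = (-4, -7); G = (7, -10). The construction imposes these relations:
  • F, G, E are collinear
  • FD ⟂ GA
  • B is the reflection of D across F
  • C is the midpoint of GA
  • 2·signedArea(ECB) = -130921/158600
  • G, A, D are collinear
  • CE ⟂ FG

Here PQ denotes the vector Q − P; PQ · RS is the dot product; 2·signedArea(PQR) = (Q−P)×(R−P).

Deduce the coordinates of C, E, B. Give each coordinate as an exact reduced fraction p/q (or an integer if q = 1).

B = (-1192/305, -2016/305)
C = (-3/2, -8)
E = (-369/260, -2003/260)

1. C_x = -3/2  [C is the midpoint of GA]
2. C_y = -8  [C is the midpoint of GA]
   → C = (-3/2, -8)
3. E_x = -369/260  [F, G, E are collinear ∩ CE ⟂ FG]
4. E_y = -2003/260  [F, G, E are collinear ∩ CE ⟂ FG]
   → E = (-369/260, -2003/260)
5. B_x = -1192/305  [B is the reflection of D across F]
6. B_y = -2016/305  [B is the reflection of D across F]
   → B = (-1192/305, -2016/305)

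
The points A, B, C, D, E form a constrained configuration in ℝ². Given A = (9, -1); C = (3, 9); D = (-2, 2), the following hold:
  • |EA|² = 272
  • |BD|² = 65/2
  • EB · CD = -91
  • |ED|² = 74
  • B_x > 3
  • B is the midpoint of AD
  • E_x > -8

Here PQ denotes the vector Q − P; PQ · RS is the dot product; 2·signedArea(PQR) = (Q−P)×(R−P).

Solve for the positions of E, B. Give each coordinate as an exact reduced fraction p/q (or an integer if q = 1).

1. B_x = 7/2  [B is the midpoint of AD]
2. B_y = 1/2  [B is the midpoint of AD]
   → B = (7/2, 1/2)
3. E_x = -7  [line 5·x + 7·y + 70 = 0 ∩ |ED|² = 74]
4. E_y = -5  [line 5·x + 7·y + 70 = 0 ∩ |ED|² = 74]
   → E = (-7, -5)

B = (7/2, 1/2)
E = (-7, -5)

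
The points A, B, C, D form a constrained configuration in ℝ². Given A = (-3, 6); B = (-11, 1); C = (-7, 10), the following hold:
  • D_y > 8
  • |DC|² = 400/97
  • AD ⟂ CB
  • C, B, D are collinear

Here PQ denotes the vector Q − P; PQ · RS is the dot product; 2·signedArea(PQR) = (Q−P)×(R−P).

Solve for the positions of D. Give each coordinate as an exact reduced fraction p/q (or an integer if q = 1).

1. D_x = -759/97  [C, B, D are collinear ∩ AD ⟂ CB]
2. D_y = 790/97  [C, B, D are collinear ∩ AD ⟂ CB]
   → D = (-759/97, 790/97)

D = (-759/97, 790/97)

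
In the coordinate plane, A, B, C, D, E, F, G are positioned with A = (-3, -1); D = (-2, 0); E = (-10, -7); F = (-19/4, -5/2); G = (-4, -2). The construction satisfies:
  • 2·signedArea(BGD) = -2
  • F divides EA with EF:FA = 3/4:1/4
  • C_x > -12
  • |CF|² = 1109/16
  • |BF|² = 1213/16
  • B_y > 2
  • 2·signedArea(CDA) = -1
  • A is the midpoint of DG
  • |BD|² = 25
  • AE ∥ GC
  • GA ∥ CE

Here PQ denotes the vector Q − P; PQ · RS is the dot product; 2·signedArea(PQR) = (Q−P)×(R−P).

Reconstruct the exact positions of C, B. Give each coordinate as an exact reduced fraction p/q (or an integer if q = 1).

B = (2, 3)
C = (-11, -8)

1. C_x = -11  [GA ∥ CE ∩ AE ∥ GC]
2. C_y = -8  [GA ∥ CE ∩ AE ∥ GC]
   → C = (-11, -8)
3. B_x = 2  [line -2·x + 2·y + -2 = 0 ∩ |BF|² = 1213/16]
4. B_y = 3  [line -2·x + 2·y + -2 = 0 ∩ |BF|² = 1213/16]
   → B = (2, 3)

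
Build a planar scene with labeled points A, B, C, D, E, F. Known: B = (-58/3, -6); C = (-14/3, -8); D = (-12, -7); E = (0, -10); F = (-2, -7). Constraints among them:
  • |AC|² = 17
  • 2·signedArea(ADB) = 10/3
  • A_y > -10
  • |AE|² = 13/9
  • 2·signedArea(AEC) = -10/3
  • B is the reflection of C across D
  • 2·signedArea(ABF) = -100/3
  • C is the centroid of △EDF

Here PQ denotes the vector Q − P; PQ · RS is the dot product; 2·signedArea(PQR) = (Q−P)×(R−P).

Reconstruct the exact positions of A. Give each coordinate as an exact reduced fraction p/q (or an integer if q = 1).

A = (-2/3, -9)

1. A_x = -2/3  [2·signedArea(ABF) = -100/3 ∩ 2·signedArea(AEC) = -10/3]
2. A_y = -9  [2·signedArea(ABF) = -100/3 ∩ 2·signedArea(AEC) = -10/3]
   → A = (-2/3, -9)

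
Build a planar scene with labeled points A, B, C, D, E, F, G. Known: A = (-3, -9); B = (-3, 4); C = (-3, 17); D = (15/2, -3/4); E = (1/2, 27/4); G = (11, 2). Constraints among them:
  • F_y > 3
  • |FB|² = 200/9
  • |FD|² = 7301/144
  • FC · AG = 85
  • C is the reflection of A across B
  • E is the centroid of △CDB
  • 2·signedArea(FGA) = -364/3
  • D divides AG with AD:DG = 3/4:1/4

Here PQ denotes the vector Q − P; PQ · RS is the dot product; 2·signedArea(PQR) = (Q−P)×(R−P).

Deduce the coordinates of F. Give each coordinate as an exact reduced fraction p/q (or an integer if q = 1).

1. F_x = 5/3  [2·signedArea(FGA) = -364/3 ∩ FC · AG = 85]
2. F_y = 10/3  [2·signedArea(FGA) = -364/3 ∩ FC · AG = 85]
   → F = (5/3, 10/3)

F = (5/3, 10/3)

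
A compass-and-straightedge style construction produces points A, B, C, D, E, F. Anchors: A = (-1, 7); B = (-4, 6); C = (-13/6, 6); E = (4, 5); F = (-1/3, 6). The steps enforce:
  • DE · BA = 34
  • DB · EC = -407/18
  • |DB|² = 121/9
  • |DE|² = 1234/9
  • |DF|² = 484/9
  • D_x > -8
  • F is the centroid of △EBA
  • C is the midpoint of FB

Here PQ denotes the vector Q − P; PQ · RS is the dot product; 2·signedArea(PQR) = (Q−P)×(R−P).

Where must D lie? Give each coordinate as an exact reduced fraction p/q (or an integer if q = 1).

1. D_x = -23/3  [DB · EC = -407/18 ∩ DE · BA = 34]
2. D_y = 6  [DB · EC = -407/18 ∩ DE · BA = 34]
   → D = (-23/3, 6)

D = (-23/3, 6)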